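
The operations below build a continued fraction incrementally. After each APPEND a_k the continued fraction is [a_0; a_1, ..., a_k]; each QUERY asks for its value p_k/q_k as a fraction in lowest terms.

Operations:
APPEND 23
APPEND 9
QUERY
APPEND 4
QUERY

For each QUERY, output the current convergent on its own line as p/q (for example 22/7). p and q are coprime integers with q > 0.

APPEND 23: p_0 = 23·1 + 0 = 23, q_0 = 23·0 + 1 = 1 → 23/1
APPEND 9: p_1 = 9·23 + 1 = 208, q_1 = 9·1 + 0 = 9 → 208/9
APPEND 4: p_2 = 4·208 + 23 = 855, q_2 = 4·9 + 1 = 37 → 855/37

208/9
855/37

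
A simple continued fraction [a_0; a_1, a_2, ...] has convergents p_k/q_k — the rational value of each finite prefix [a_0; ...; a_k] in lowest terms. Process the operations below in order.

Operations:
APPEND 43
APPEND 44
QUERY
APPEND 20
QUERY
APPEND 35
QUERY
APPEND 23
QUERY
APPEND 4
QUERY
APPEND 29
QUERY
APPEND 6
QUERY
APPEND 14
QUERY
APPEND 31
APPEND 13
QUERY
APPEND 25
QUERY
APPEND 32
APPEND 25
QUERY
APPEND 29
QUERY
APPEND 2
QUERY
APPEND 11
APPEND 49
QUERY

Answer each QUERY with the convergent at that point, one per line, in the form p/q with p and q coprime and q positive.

1893/44
37903/881
1328498/30879
30593357/711098
123701926/2875271
3617949211/84093957
21831397192/507439013
309257509899/7188240139
125223842162692/2910645723325
3140204868271361/72989485966447
2518434695539427461/58537344402207172
73135217950270242613/1699921561860657617
148788870596079912687/3458380468123522406
83929615801446394739017/1950821609317874322473

APPEND 43: p_0 = 43·1 + 0 = 43, q_0 = 43·0 + 1 = 1 → 43/1
APPEND 44: p_1 = 44·43 + 1 = 1893, q_1 = 44·1 + 0 = 44 → 1893/44
APPEND 20: p_2 = 20·1893 + 43 = 37903, q_2 = 20·44 + 1 = 881 → 37903/881
APPEND 35: p_3 = 35·37903 + 1893 = 1328498, q_3 = 35·881 + 44 = 30879 → 1328498/30879
APPEND 23: p_4 = 23·1328498 + 37903 = 30593357, q_4 = 23·30879 + 881 = 711098 → 30593357/711098
APPEND 4: p_5 = 4·30593357 + 1328498 = 123701926, q_5 = 4·711098 + 30879 = 2875271 → 123701926/2875271
APPEND 29: p_6 = 29·123701926 + 30593357 = 3617949211, q_6 = 29·2875271 + 711098 = 84093957 → 3617949211/84093957
APPEND 6: p_7 = 6·3617949211 + 123701926 = 21831397192, q_7 = 6·84093957 + 2875271 = 507439013 → 21831397192/507439013
APPEND 14: p_8 = 14·21831397192 + 3617949211 = 309257509899, q_8 = 14·507439013 + 84093957 = 7188240139 → 309257509899/7188240139
APPEND 31: p_9 = 31·309257509899 + 21831397192 = 9608814204061, q_9 = 31·7188240139 + 507439013 = 223342883322 → 9608814204061/223342883322
APPEND 13: p_10 = 13·9608814204061 + 309257509899 = 125223842162692, q_10 = 13·223342883322 + 7188240139 = 2910645723325 → 125223842162692/2910645723325
APPEND 25: p_11 = 25·125223842162692 + 9608814204061 = 3140204868271361, q_11 = 25·2910645723325 + 223342883322 = 72989485966447 → 3140204868271361/72989485966447
APPEND 32: p_12 = 32·3140204868271361 + 125223842162692 = 100611779626846244, q_12 = 32·72989485966447 + 2910645723325 = 2338574196649629 → 100611779626846244/2338574196649629
APPEND 25: p_13 = 25·100611779626846244 + 3140204868271361 = 2518434695539427461, q_13 = 25·2338574196649629 + 72989485966447 = 58537344402207172 → 2518434695539427461/58537344402207172
APPEND 29: p_14 = 29·2518434695539427461 + 100611779626846244 = 73135217950270242613, q_14 = 29·58537344402207172 + 2338574196649629 = 1699921561860657617 → 73135217950270242613/1699921561860657617
APPEND 2: p_15 = 2·73135217950270242613 + 2518434695539427461 = 148788870596079912687, q_15 = 2·1699921561860657617 + 58537344402207172 = 3458380468123522406 → 148788870596079912687/3458380468123522406
APPEND 11: p_16 = 11·148788870596079912687 + 73135217950270242613 = 1709812794507149282170, q_16 = 11·3458380468123522406 + 1699921561860657617 = 39742106711219404083 → 1709812794507149282170/39742106711219404083
APPEND 49: p_17 = 49·1709812794507149282170 + 148788870596079912687 = 83929615801446394739017, q_17 = 49·39742106711219404083 + 3458380468123522406 = 1950821609317874322473 → 83929615801446394739017/1950821609317874322473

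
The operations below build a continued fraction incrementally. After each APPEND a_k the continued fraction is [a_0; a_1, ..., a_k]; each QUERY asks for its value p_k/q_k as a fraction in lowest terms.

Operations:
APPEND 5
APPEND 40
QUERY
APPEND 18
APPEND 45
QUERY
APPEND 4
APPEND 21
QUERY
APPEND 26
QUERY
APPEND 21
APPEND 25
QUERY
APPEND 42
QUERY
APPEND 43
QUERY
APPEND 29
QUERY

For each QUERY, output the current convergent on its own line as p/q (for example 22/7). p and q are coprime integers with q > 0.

APPEND 5: p_0 = 5·1 + 0 = 5, q_0 = 5·0 + 1 = 1 → 5/1
APPEND 40: p_1 = 40·5 + 1 = 201, q_1 = 40·1 + 0 = 40 → 201/40
APPEND 18: p_2 = 18·201 + 5 = 3623, q_2 = 18·40 + 1 = 721 → 3623/721
APPEND 45: p_3 = 45·3623 + 201 = 163236, q_3 = 45·721 + 40 = 32485 → 163236/32485
APPEND 4: p_4 = 4·163236 + 3623 = 656567, q_4 = 4·32485 + 721 = 130661 → 656567/130661
APPEND 21: p_5 = 21·656567 + 163236 = 13951143, q_5 = 21·130661 + 32485 = 2776366 → 13951143/2776366
APPEND 26: p_6 = 26·13951143 + 656567 = 363386285, q_6 = 26·2776366 + 130661 = 72316177 → 363386285/72316177
APPEND 21: p_7 = 21·363386285 + 13951143 = 7645063128, q_7 = 21·72316177 + 2776366 = 1521416083 → 7645063128/1521416083
APPEND 25: p_8 = 25·7645063128 + 363386285 = 191489964485, q_8 = 25·1521416083 + 72316177 = 38107718252 → 191489964485/38107718252
APPEND 42: p_9 = 42·191489964485 + 7645063128 = 8050223571498, q_9 = 42·38107718252 + 1521416083 = 1602045582667 → 8050223571498/1602045582667
APPEND 43: p_10 = 43·8050223571498 + 191489964485 = 346351103538899, q_10 = 43·1602045582667 + 38107718252 = 68926067772933 → 346351103538899/68926067772933
APPEND 29: p_11 = 29·346351103538899 + 8050223571498 = 10052232226199569, q_11 = 29·68926067772933 + 1602045582667 = 2000458010997724 → 10052232226199569/2000458010997724

201/40
163236/32485
13951143/2776366
363386285/72316177
191489964485/38107718252
8050223571498/1602045582667
346351103538899/68926067772933
10052232226199569/2000458010997724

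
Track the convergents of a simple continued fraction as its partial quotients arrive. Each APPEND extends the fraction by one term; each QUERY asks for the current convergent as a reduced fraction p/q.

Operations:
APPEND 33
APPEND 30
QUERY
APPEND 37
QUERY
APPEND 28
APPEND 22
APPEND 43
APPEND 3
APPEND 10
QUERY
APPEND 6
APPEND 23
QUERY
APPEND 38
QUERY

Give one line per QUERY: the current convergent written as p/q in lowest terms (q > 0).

991/30
36700/1111
30471924107/922460699
4303438872632/130275765213
163716458331691/4956103134812

APPEND 33: p_0 = 33·1 + 0 = 33, q_0 = 33·0 + 1 = 1 → 33/1
APPEND 30: p_1 = 30·33 + 1 = 991, q_1 = 30·1 + 0 = 30 → 991/30
APPEND 37: p_2 = 37·991 + 33 = 36700, q_2 = 37·30 + 1 = 1111 → 36700/1111
APPEND 28: p_3 = 28·36700 + 991 = 1028591, q_3 = 28·1111 + 30 = 31138 → 1028591/31138
APPEND 22: p_4 = 22·1028591 + 36700 = 22665702, q_4 = 22·31138 + 1111 = 686147 → 22665702/686147
APPEND 43: p_5 = 43·22665702 + 1028591 = 975653777, q_5 = 43·686147 + 31138 = 29535459 → 975653777/29535459
APPEND 3: p_6 = 3·975653777 + 22665702 = 2949627033, q_6 = 3·29535459 + 686147 = 89292524 → 2949627033/89292524
APPEND 10: p_7 = 10·2949627033 + 975653777 = 30471924107, q_7 = 10·89292524 + 29535459 = 922460699 → 30471924107/922460699
APPEND 6: p_8 = 6·30471924107 + 2949627033 = 185781171675, q_8 = 6·922460699 + 89292524 = 5624056718 → 185781171675/5624056718
APPEND 23: p_9 = 23·185781171675 + 30471924107 = 4303438872632, q_9 = 23·5624056718 + 922460699 = 130275765213 → 4303438872632/130275765213
APPEND 38: p_10 = 38·4303438872632 + 185781171675 = 163716458331691, q_10 = 38·130275765213 + 5624056718 = 4956103134812 → 163716458331691/4956103134812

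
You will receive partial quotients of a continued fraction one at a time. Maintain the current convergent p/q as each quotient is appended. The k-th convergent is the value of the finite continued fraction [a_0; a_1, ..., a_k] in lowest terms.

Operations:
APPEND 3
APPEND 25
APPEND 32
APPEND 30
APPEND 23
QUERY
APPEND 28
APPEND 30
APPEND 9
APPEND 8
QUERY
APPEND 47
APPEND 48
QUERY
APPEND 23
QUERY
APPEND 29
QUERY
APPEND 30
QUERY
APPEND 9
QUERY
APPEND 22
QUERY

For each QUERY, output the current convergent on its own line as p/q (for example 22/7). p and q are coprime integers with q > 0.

APPEND 3: p_0 = 3·1 + 0 = 3, q_0 = 3·0 + 1 = 1 → 3/1
APPEND 25: p_1 = 25·3 + 1 = 76, q_1 = 25·1 + 0 = 25 → 76/25
APPEND 32: p_2 = 32·76 + 3 = 2435, q_2 = 32·25 + 1 = 801 → 2435/801
APPEND 30: p_3 = 30·2435 + 76 = 73126, q_3 = 30·801 + 25 = 24055 → 73126/24055
APPEND 23: p_4 = 23·73126 + 2435 = 1684333, q_4 = 23·24055 + 801 = 554066 → 1684333/554066
APPEND 28: p_5 = 28·1684333 + 73126 = 47234450, q_5 = 28·554066 + 24055 = 15537903 → 47234450/15537903
APPEND 30: p_6 = 30·47234450 + 1684333 = 1418717833, q_6 = 30·15537903 + 554066 = 466691156 → 1418717833/466691156
APPEND 9: p_7 = 9·1418717833 + 47234450 = 12815694947, q_7 = 9·466691156 + 15537903 = 4215758307 → 12815694947/4215758307
APPEND 8: p_8 = 8·12815694947 + 1418717833 = 103944277409, q_8 = 8·4215758307 + 466691156 = 34192757612 → 103944277409/34192757612
APPEND 47: p_9 = 47·103944277409 + 12815694947 = 4898196733170, q_9 = 47·34192757612 + 4215758307 = 1611275366071 → 4898196733170/1611275366071
APPEND 48: p_10 = 48·4898196733170 + 103944277409 = 235217387469569, q_10 = 48·1611275366071 + 34192757612 = 77375410329020 → 235217387469569/77375410329020
APPEND 23: p_11 = 23·235217387469569 + 4898196733170 = 5414898108533257, q_11 = 23·77375410329020 + 1611275366071 = 1781245712933531 → 5414898108533257/1781245712933531
APPEND 29: p_12 = 29·5414898108533257 + 235217387469569 = 157267262534934022, q_12 = 29·1781245712933531 + 77375410329020 = 51733501085401419 → 157267262534934022/51733501085401419
APPEND 30: p_13 = 30·157267262534934022 + 5414898108533257 = 4723432774156553917, q_13 = 30·51733501085401419 + 1781245712933531 = 1553786278274976101 → 4723432774156553917/1553786278274976101
APPEND 9: p_14 = 9·4723432774156553917 + 157267262534934022 = 42668162229943919275, q_14 = 9·1553786278274976101 + 51733501085401419 = 14035810005560186328 → 42668162229943919275/14035810005560186328
APPEND 22: p_15 = 22·42668162229943919275 + 4723432774156553917 = 943423001832922777967, q_15 = 22·14035810005560186328 + 1553786278274976101 = 310341606400599075317 → 943423001832922777967/310341606400599075317

1684333/554066
103944277409/34192757612
235217387469569/77375410329020
5414898108533257/1781245712933531
157267262534934022/51733501085401419
4723432774156553917/1553786278274976101
42668162229943919275/14035810005560186328
943423001832922777967/310341606400599075317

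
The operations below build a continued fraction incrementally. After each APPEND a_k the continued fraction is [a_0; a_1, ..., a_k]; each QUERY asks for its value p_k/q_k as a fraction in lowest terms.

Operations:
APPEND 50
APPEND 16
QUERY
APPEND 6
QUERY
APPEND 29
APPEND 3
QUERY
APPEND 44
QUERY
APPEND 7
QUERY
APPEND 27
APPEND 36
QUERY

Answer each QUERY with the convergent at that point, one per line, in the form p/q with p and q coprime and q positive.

APPEND 50: p_0 = 50·1 + 0 = 50, q_0 = 50·0 + 1 = 1 → 50/1
APPEND 16: p_1 = 16·50 + 1 = 801, q_1 = 16·1 + 0 = 16 → 801/16
APPEND 6: p_2 = 6·801 + 50 = 4856, q_2 = 6·16 + 1 = 97 → 4856/97
APPEND 29: p_3 = 29·4856 + 801 = 141625, q_3 = 29·97 + 16 = 2829 → 141625/2829
APPEND 3: p_4 = 3·141625 + 4856 = 429731, q_4 = 3·2829 + 97 = 8584 → 429731/8584
APPEND 44: p_5 = 44·429731 + 141625 = 19049789, q_5 = 44·8584 + 2829 = 380525 → 19049789/380525
APPEND 7: p_6 = 7·19049789 + 429731 = 133778254, q_6 = 7·380525 + 8584 = 2672259 → 133778254/2672259
APPEND 27: p_7 = 27·133778254 + 19049789 = 3631062647, q_7 = 27·2672259 + 380525 = 72531518 → 3631062647/72531518
APPEND 36: p_8 = 36·3631062647 + 133778254 = 130852033546, q_8 = 36·72531518 + 2672259 = 2613806907 → 130852033546/2613806907

801/16
4856/97
429731/8584
19049789/380525
133778254/2672259
130852033546/2613806907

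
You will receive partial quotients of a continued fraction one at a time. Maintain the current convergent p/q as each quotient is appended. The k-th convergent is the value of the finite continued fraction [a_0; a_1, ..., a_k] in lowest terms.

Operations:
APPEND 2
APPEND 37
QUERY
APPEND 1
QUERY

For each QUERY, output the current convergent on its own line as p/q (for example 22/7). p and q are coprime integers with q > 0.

APPEND 2: p_0 = 2·1 + 0 = 2, q_0 = 2·0 + 1 = 1 → 2/1
APPEND 37: p_1 = 37·2 + 1 = 75, q_1 = 37·1 + 0 = 37 → 75/37
APPEND 1: p_2 = 1·75 + 2 = 77, q_2 = 1·37 + 1 = 38 → 77/38

75/37
77/38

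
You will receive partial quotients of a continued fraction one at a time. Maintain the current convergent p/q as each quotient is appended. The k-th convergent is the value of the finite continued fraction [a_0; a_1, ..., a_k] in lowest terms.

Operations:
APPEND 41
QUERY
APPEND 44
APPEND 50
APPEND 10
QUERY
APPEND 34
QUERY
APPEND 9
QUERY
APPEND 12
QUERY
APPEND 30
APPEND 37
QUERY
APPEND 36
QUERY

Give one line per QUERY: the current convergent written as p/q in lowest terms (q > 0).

APPEND 41: p_0 = 41·1 + 0 = 41, q_0 = 41·0 + 1 = 1 → 41/1
APPEND 44: p_1 = 44·41 + 1 = 1805, q_1 = 44·1 + 0 = 44 → 1805/44
APPEND 50: p_2 = 50·1805 + 41 = 90291, q_2 = 50·44 + 1 = 2201 → 90291/2201
APPEND 10: p_3 = 10·90291 + 1805 = 904715, q_3 = 10·2201 + 44 = 22054 → 904715/22054
APPEND 34: p_4 = 34·904715 + 90291 = 30850601, q_4 = 34·22054 + 2201 = 752037 → 30850601/752037
APPEND 9: p_5 = 9·30850601 + 904715 = 278560124, q_5 = 9·752037 + 22054 = 6790387 → 278560124/6790387
APPEND 12: p_6 = 12·278560124 + 30850601 = 3373572089, q_6 = 12·6790387 + 752037 = 82236681 → 3373572089/82236681
APPEND 30: p_7 = 30·3373572089 + 278560124 = 101485722794, q_7 = 30·82236681 + 6790387 = 2473890817 → 101485722794/2473890817
APPEND 37: p_8 = 37·101485722794 + 3373572089 = 3758345315467, q_8 = 37·2473890817 + 82236681 = 91616196910 → 3758345315467/91616196910
APPEND 36: p_9 = 36·3758345315467 + 101485722794 = 135401917079606, q_9 = 36·91616196910 + 2473890817 = 3300656979577 → 135401917079606/3300656979577

41/1
904715/22054
30850601/752037
278560124/6790387
3373572089/82236681
3758345315467/91616196910
135401917079606/3300656979577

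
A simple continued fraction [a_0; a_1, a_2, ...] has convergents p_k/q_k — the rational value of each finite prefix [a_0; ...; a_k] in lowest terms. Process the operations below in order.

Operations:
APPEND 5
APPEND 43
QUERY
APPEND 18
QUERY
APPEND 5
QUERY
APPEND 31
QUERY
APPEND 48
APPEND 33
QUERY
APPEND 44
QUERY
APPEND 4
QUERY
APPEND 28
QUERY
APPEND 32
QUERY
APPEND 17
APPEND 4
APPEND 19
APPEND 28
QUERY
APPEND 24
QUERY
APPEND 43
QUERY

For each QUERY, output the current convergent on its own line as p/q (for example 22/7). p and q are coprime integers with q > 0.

APPEND 5: p_0 = 5·1 + 0 = 5, q_0 = 5·0 + 1 = 1 → 5/1
APPEND 43: p_1 = 43·5 + 1 = 216, q_1 = 43·1 + 0 = 43 → 216/43
APPEND 18: p_2 = 18·216 + 5 = 3893, q_2 = 18·43 + 1 = 775 → 3893/775
APPEND 5: p_3 = 5·3893 + 216 = 19681, q_3 = 5·775 + 43 = 3918 → 19681/3918
APPEND 31: p_4 = 31·19681 + 3893 = 614004, q_4 = 31·3918 + 775 = 122233 → 614004/122233
APPEND 48: p_5 = 48·614004 + 19681 = 29491873, q_5 = 48·122233 + 3918 = 5871102 → 29491873/5871102
APPEND 33: p_6 = 33·29491873 + 614004 = 973845813, q_6 = 33·5871102 + 122233 = 193868599 → 973845813/193868599
APPEND 44: p_7 = 44·973845813 + 29491873 = 42878707645, q_7 = 44·193868599 + 5871102 = 8536089458 → 42878707645/8536089458
APPEND 4: p_8 = 4·42878707645 + 973845813 = 172488676393, q_8 = 4·8536089458 + 193868599 = 34338226431 → 172488676393/34338226431
APPEND 28: p_9 = 28·172488676393 + 42878707645 = 4872561646649, q_9 = 28·34338226431 + 8536089458 = 970006429526 → 4872561646649/970006429526
APPEND 32: p_10 = 32·4872561646649 + 172488676393 = 156094461369161, q_10 = 32·970006429526 + 34338226431 = 31074543971263 → 156094461369161/31074543971263
APPEND 17: p_11 = 17·156094461369161 + 4872561646649 = 2658478404922386, q_11 = 17·31074543971263 + 970006429526 = 529237253940997 → 2658478404922386/529237253940997
APPEND 4: p_12 = 4·2658478404922386 + 156094461369161 = 10790008081058705, q_12 = 4·529237253940997 + 31074543971263 = 2148023559735251 → 10790008081058705/2148023559735251
APPEND 19: p_13 = 19·10790008081058705 + 2658478404922386 = 207668631945037781, q_13 = 19·2148023559735251 + 529237253940997 = 41341684888910766 → 207668631945037781/41341684888910766
APPEND 28: p_14 = 28·207668631945037781 + 10790008081058705 = 5825511702542116573, q_14 = 28·41341684888910766 + 2148023559735251 = 1159715200449236699 → 5825511702542116573/1159715200449236699
APPEND 24: p_15 = 24·5825511702542116573 + 207668631945037781 = 140019949492955835533, q_15 = 24·1159715200449236699 + 41341684888910766 = 27874506495670591542 → 140019949492955835533/27874506495670591542
APPEND 43: p_16 = 43·140019949492955835533 + 5825511702542116573 = 6026683339899643044492, q_16 = 43·27874506495670591542 + 1159715200449236699 = 1199763494514284673005 → 6026683339899643044492/1199763494514284673005

216/43
3893/775
19681/3918
614004/122233
973845813/193868599
42878707645/8536089458
172488676393/34338226431
4872561646649/970006429526
156094461369161/31074543971263
5825511702542116573/1159715200449236699
140019949492955835533/27874506495670591542
6026683339899643044492/1199763494514284673005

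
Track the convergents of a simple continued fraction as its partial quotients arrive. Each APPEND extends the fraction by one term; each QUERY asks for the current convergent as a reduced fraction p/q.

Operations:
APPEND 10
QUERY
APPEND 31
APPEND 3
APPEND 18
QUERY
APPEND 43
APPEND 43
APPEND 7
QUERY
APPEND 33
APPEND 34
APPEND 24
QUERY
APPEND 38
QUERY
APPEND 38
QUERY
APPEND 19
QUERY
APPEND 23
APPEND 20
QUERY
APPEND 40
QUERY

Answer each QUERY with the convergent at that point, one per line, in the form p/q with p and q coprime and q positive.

10/1
17285/1723
224868791/22415327
6094242866918/607485129759
231834845200343/23109715857191
8815818360479952/878776687703017
167732383694319431/16719866782214514
77500945250290856731/7725434120354951294
3103904470654964096105/309402800526876688599

APPEND 10: p_0 = 10·1 + 0 = 10, q_0 = 10·0 + 1 = 1 → 10/1
APPEND 31: p_1 = 31·10 + 1 = 311, q_1 = 31·1 + 0 = 31 → 311/31
APPEND 3: p_2 = 3·311 + 10 = 943, q_2 = 3·31 + 1 = 94 → 943/94
APPEND 18: p_3 = 18·943 + 311 = 17285, q_3 = 18·94 + 31 = 1723 → 17285/1723
APPEND 43: p_4 = 43·17285 + 943 = 744198, q_4 = 43·1723 + 94 = 74183 → 744198/74183
APPEND 43: p_5 = 43·744198 + 17285 = 32017799, q_5 = 43·74183 + 1723 = 3191592 → 32017799/3191592
APPEND 7: p_6 = 7·32017799 + 744198 = 224868791, q_6 = 7·3191592 + 74183 = 22415327 → 224868791/22415327
APPEND 33: p_7 = 33·224868791 + 32017799 = 7452687902, q_7 = 33·22415327 + 3191592 = 742897383 → 7452687902/742897383
APPEND 34: p_8 = 34·7452687902 + 224868791 = 253616257459, q_8 = 34·742897383 + 22415327 = 25280926349 → 253616257459/25280926349
APPEND 24: p_9 = 24·253616257459 + 7452687902 = 6094242866918, q_9 = 24·25280926349 + 742897383 = 607485129759 → 6094242866918/607485129759
APPEND 38: p_10 = 38·6094242866918 + 253616257459 = 231834845200343, q_10 = 38·607485129759 + 25280926349 = 23109715857191 → 231834845200343/23109715857191
APPEND 38: p_11 = 38·231834845200343 + 6094242866918 = 8815818360479952, q_11 = 38·23109715857191 + 607485129759 = 878776687703017 → 8815818360479952/878776687703017
APPEND 19: p_12 = 19·8815818360479952 + 231834845200343 = 167732383694319431, q_12 = 19·878776687703017 + 23109715857191 = 16719866782214514 → 167732383694319431/16719866782214514
APPEND 23: p_13 = 23·167732383694319431 + 8815818360479952 = 3866660643329826865, q_13 = 23·16719866782214514 + 878776687703017 = 385435712678636839 → 3866660643329826865/385435712678636839
APPEND 20: p_14 = 20·3866660643329826865 + 167732383694319431 = 77500945250290856731, q_14 = 20·385435712678636839 + 16719866782214514 = 7725434120354951294 → 77500945250290856731/7725434120354951294
APPEND 40: p_15 = 40·77500945250290856731 + 3866660643329826865 = 3103904470654964096105, q_15 = 40·7725434120354951294 + 385435712678636839 = 309402800526876688599 → 3103904470654964096105/309402800526876688599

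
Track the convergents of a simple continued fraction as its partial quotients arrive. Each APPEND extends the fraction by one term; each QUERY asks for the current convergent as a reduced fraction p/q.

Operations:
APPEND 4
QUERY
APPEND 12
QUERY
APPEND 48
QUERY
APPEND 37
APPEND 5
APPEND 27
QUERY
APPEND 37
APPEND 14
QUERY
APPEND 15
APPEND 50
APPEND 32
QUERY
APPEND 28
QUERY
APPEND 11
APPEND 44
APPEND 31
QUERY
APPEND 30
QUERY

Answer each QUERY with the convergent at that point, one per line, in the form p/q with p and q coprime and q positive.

4/1
49/12
2356/577
11925668/2920675
6195560146/1517333673
149691777602239/36660506778188
4196044722941188/1027639115995537
63338018177800170883/15511899731021076322
1902182213462846101186/465857009964188365377

APPEND 4: p_0 = 4·1 + 0 = 4, q_0 = 4·0 + 1 = 1 → 4/1
APPEND 12: p_1 = 12·4 + 1 = 49, q_1 = 12·1 + 0 = 12 → 49/12
APPEND 48: p_2 = 48·49 + 4 = 2356, q_2 = 48·12 + 1 = 577 → 2356/577
APPEND 37: p_3 = 37·2356 + 49 = 87221, q_3 = 37·577 + 12 = 21361 → 87221/21361
APPEND 5: p_4 = 5·87221 + 2356 = 438461, q_4 = 5·21361 + 577 = 107382 → 438461/107382
APPEND 27: p_5 = 27·438461 + 87221 = 11925668, q_5 = 27·107382 + 21361 = 2920675 → 11925668/2920675
APPEND 37: p_6 = 37·11925668 + 438461 = 441688177, q_6 = 37·2920675 + 107382 = 108172357 → 441688177/108172357
APPEND 14: p_7 = 14·441688177 + 11925668 = 6195560146, q_7 = 14·108172357 + 2920675 = 1517333673 → 6195560146/1517333673
APPEND 15: p_8 = 15·6195560146 + 441688177 = 93375090367, q_8 = 15·1517333673 + 108172357 = 22868177452 → 93375090367/22868177452
APPEND 50: p_9 = 50·93375090367 + 6195560146 = 4674950078496, q_9 = 50·22868177452 + 1517333673 = 1144926206273 → 4674950078496/1144926206273
APPEND 32: p_10 = 32·4674950078496 + 93375090367 = 149691777602239, q_10 = 32·1144926206273 + 22868177452 = 36660506778188 → 149691777602239/36660506778188
APPEND 28: p_11 = 28·149691777602239 + 4674950078496 = 4196044722941188, q_11 = 28·36660506778188 + 1144926206273 = 1027639115995537 → 4196044722941188/1027639115995537
APPEND 11: p_12 = 11·4196044722941188 + 149691777602239 = 46306183729955307, q_12 = 11·1027639115995537 + 36660506778188 = 11340690782729095 → 46306183729955307/11340690782729095
APPEND 44: p_13 = 44·46306183729955307 + 4196044722941188 = 2041668128840974696, q_13 = 44·11340690782729095 + 1027639115995537 = 500018033556075717 → 2041668128840974696/500018033556075717
APPEND 31: p_14 = 31·2041668128840974696 + 46306183729955307 = 63338018177800170883, q_14 = 31·500018033556075717 + 11340690782729095 = 15511899731021076322 → 63338018177800170883/15511899731021076322
APPEND 30: p_15 = 30·63338018177800170883 + 2041668128840974696 = 1902182213462846101186, q_15 = 30·15511899731021076322 + 500018033556075717 = 465857009964188365377 → 1902182213462846101186/465857009964188365377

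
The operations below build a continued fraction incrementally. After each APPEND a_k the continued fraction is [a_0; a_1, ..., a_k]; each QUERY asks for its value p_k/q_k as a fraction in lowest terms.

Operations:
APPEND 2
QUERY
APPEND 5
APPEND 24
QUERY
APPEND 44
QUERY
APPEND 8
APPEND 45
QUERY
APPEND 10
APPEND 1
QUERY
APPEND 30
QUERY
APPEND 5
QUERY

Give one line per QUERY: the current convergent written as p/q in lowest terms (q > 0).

APPEND 2: p_0 = 2·1 + 0 = 2, q_0 = 2·0 + 1 = 1 → 2/1
APPEND 5: p_1 = 5·2 + 1 = 11, q_1 = 5·1 + 0 = 5 → 11/5
APPEND 24: p_2 = 24·11 + 2 = 266, q_2 = 24·5 + 1 = 121 → 266/121
APPEND 44: p_3 = 44·266 + 11 = 11715, q_3 = 44·121 + 5 = 5329 → 11715/5329
APPEND 8: p_4 = 8·11715 + 266 = 93986, q_4 = 8·5329 + 121 = 42753 → 93986/42753
APPEND 45: p_5 = 45·93986 + 11715 = 4241085, q_5 = 45·42753 + 5329 = 1929214 → 4241085/1929214
APPEND 10: p_6 = 10·4241085 + 93986 = 42504836, q_6 = 10·1929214 + 42753 = 19334893 → 42504836/19334893
APPEND 1: p_7 = 1·42504836 + 4241085 = 46745921, q_7 = 1·19334893 + 1929214 = 21264107 → 46745921/21264107
APPEND 30: p_8 = 30·46745921 + 42504836 = 1444882466, q_8 = 30·21264107 + 19334893 = 657258103 → 1444882466/657258103
APPEND 5: p_9 = 5·1444882466 + 46745921 = 7271158251, q_9 = 5·657258103 + 21264107 = 3307554622 → 7271158251/3307554622

2/1
266/121
11715/5329
4241085/1929214
46745921/21264107
1444882466/657258103
7271158251/3307554622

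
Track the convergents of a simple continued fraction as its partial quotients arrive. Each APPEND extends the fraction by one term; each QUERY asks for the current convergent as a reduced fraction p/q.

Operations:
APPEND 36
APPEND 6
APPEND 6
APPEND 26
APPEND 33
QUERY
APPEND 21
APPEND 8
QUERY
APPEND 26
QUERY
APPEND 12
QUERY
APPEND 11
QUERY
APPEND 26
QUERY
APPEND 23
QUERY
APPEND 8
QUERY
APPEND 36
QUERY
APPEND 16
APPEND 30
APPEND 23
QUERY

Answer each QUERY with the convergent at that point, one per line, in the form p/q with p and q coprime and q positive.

APPEND 36: p_0 = 36·1 + 0 = 36, q_0 = 36·0 + 1 = 1 → 36/1
APPEND 6: p_1 = 6·36 + 1 = 217, q_1 = 6·1 + 0 = 6 → 217/6
APPEND 6: p_2 = 6·217 + 36 = 1338, q_2 = 6·6 + 1 = 37 → 1338/37
APPEND 26: p_3 = 26·1338 + 217 = 35005, q_3 = 26·37 + 6 = 968 → 35005/968
APPEND 33: p_4 = 33·35005 + 1338 = 1156503, q_4 = 33·968 + 37 = 31981 → 1156503/31981
APPEND 21: p_5 = 21·1156503 + 35005 = 24321568, q_5 = 21·31981 + 968 = 672569 → 24321568/672569
APPEND 8: p_6 = 8·24321568 + 1156503 = 195729047, q_6 = 8·672569 + 31981 = 5412533 → 195729047/5412533
APPEND 26: p_7 = 26·195729047 + 24321568 = 5113276790, q_7 = 26·5412533 + 672569 = 141398427 → 5113276790/141398427
APPEND 12: p_8 = 12·5113276790 + 195729047 = 61555050527, q_8 = 12·141398427 + 5412533 = 1702193657 → 61555050527/1702193657
APPEND 11: p_9 = 11·61555050527 + 5113276790 = 682218832587, q_9 = 11·1702193657 + 141398427 = 18865528654 → 682218832587/18865528654
APPEND 26: p_10 = 26·682218832587 + 61555050527 = 17799244697789, q_10 = 26·18865528654 + 1702193657 = 492205938661 → 17799244697789/492205938661
APPEND 23: p_11 = 23·17799244697789 + 682218832587 = 410064846881734, q_11 = 23·492205938661 + 18865528654 = 11339602117857 → 410064846881734/11339602117857
APPEND 8: p_12 = 8·410064846881734 + 17799244697789 = 3298318019751661, q_12 = 8·11339602117857 + 492205938661 = 91209022881517 → 3298318019751661/91209022881517
APPEND 36: p_13 = 36·3298318019751661 + 410064846881734 = 119149513557941530, q_13 = 36·91209022881517 + 11339602117857 = 3294864425852469 → 119149513557941530/3294864425852469
APPEND 16: p_14 = 16·119149513557941530 + 3298318019751661 = 1909690534946816141, q_14 = 16·3294864425852469 + 91209022881517 = 52809039836521021 → 1909690534946816141/52809039836521021
APPEND 30: p_15 = 30·1909690534946816141 + 119149513557941530 = 57409865561962425760, q_15 = 30·52809039836521021 + 3294864425852469 = 1587566059521483099 → 57409865561962425760/1587566059521483099
APPEND 23: p_16 = 23·57409865561962425760 + 1909690534946816141 = 1322336598460082608621, q_16 = 23·1587566059521483099 + 52809039836521021 = 36566828408830632298 → 1322336598460082608621/36566828408830632298

1156503/31981
195729047/5412533
5113276790/141398427
61555050527/1702193657
682218832587/18865528654
17799244697789/492205938661
410064846881734/11339602117857
3298318019751661/91209022881517
119149513557941530/3294864425852469
1322336598460082608621/36566828408830632298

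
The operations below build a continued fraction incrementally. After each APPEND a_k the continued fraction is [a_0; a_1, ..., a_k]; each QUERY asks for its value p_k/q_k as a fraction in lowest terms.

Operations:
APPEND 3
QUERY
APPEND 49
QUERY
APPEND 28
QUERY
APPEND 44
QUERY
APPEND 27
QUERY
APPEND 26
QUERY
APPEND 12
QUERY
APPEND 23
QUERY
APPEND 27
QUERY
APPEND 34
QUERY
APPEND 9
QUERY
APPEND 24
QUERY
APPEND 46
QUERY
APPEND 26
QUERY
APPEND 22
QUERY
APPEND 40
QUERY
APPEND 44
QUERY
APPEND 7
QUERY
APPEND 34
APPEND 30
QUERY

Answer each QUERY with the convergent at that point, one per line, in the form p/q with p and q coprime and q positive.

APPEND 3: p_0 = 3·1 + 0 = 3, q_0 = 3·0 + 1 = 1 → 3/1
APPEND 49: p_1 = 49·3 + 1 = 148, q_1 = 49·1 + 0 = 49 → 148/49
APPEND 28: p_2 = 28·148 + 3 = 4147, q_2 = 28·49 + 1 = 1373 → 4147/1373
APPEND 44: p_3 = 44·4147 + 148 = 182616, q_3 = 44·1373 + 49 = 60461 → 182616/60461
APPEND 27: p_4 = 27·182616 + 4147 = 4934779, q_4 = 27·60461 + 1373 = 1633820 → 4934779/1633820
APPEND 26: p_5 = 26·4934779 + 182616 = 128486870, q_5 = 26·1633820 + 60461 = 42539781 → 128486870/42539781
APPEND 12: p_6 = 12·128486870 + 4934779 = 1546777219, q_6 = 12·42539781 + 1633820 = 512111192 → 1546777219/512111192
APPEND 23: p_7 = 23·1546777219 + 128486870 = 35704362907, q_7 = 23·512111192 + 42539781 = 11821097197 → 35704362907/11821097197
APPEND 27: p_8 = 27·35704362907 + 1546777219 = 965564575708, q_8 = 27·11821097197 + 512111192 = 319681735511 → 965564575708/319681735511
APPEND 34: p_9 = 34·965564575708 + 35704362907 = 32864899936979, q_9 = 34·319681735511 + 11821097197 = 10881000104571 → 32864899936979/10881000104571
APPEND 9: p_10 = 9·32864899936979 + 965564575708 = 296749664008519, q_10 = 9·10881000104571 + 319681735511 = 98248682676650 → 296749664008519/98248682676650
APPEND 24: p_11 = 24·296749664008519 + 32864899936979 = 7154856836141435, q_11 = 24·98248682676650 + 10881000104571 = 2368849384344171 → 7154856836141435/2368849384344171
APPEND 46: p_12 = 46·7154856836141435 + 296749664008519 = 329420164126514529, q_12 = 46·2368849384344171 + 98248682676650 = 109065320362508516 → 329420164126514529/109065320362508516
APPEND 26: p_13 = 26·329420164126514529 + 7154856836141435 = 8572079124125519189, q_13 = 26·109065320362508516 + 2368849384344171 = 2838067178809565587 → 8572079124125519189/2838067178809565587
APPEND 22: p_14 = 22·8572079124125519189 + 329420164126514529 = 188915160894887936687, q_14 = 22·2838067178809565587 + 109065320362508516 = 62546543254172951430 → 188915160894887936687/62546543254172951430
APPEND 40: p_15 = 40·188915160894887936687 + 8572079124125519189 = 7565178514919642986669, q_15 = 40·62546543254172951430 + 2838067178809565587 = 2504699797345727622787 → 7565178514919642986669/2504699797345727622787
APPEND 44: p_16 = 44·7565178514919642986669 + 188915160894887936687 = 333056769817359179350123, q_16 = 44·2504699797345727622787 + 62546543254172951430 = 110269337626466188354058 → 333056769817359179350123/110269337626466188354058
APPEND 7: p_17 = 7·333056769817359179350123 + 7565178514919642986669 = 2338962567236433898437530, q_17 = 7·110269337626466188354058 + 2504699797345727622787 = 774390063182609046101193 → 2338962567236433898437530/774390063182609046101193
APPEND 34: p_18 = 34·2338962567236433898437530 + 333056769817359179350123 = 79857784055856111726226143, q_18 = 34·774390063182609046101193 + 110269337626466188354058 = 26439531485835173755794620 → 79857784055856111726226143/26439531485835173755794620
APPEND 30: p_19 = 30·79857784055856111726226143 + 2338962567236433898437530 = 2398072484242919785685221820, q_19 = 30·26439531485835173755794620 + 774390063182609046101193 = 793960334638237821719939793 → 2398072484242919785685221820/793960334638237821719939793

3/1
148/49
4147/1373
182616/60461
4934779/1633820
128486870/42539781
1546777219/512111192
35704362907/11821097197
965564575708/319681735511
32864899936979/10881000104571
296749664008519/98248682676650
7154856836141435/2368849384344171
329420164126514529/109065320362508516
8572079124125519189/2838067178809565587
188915160894887936687/62546543254172951430
7565178514919642986669/2504699797345727622787
333056769817359179350123/110269337626466188354058
2338962567236433898437530/774390063182609046101193
2398072484242919785685221820/793960334638237821719939793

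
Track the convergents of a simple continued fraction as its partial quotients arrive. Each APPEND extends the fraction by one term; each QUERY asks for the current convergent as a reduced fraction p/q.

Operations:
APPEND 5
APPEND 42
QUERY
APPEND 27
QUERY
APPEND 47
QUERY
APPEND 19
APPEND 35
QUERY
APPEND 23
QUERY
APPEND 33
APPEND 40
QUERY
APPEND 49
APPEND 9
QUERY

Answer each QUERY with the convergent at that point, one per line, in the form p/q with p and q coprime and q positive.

211/42
5702/1135
268205/53387
178824100/35595467
4118055897/819711229
5447104803937/1084262352189
2408844995358463/479487734261754

APPEND 5: p_0 = 5·1 + 0 = 5, q_0 = 5·0 + 1 = 1 → 5/1
APPEND 42: p_1 = 42·5 + 1 = 211, q_1 = 42·1 + 0 = 42 → 211/42
APPEND 27: p_2 = 27·211 + 5 = 5702, q_2 = 27·42 + 1 = 1135 → 5702/1135
APPEND 47: p_3 = 47·5702 + 211 = 268205, q_3 = 47·1135 + 42 = 53387 → 268205/53387
APPEND 19: p_4 = 19·268205 + 5702 = 5101597, q_4 = 19·53387 + 1135 = 1015488 → 5101597/1015488
APPEND 35: p_5 = 35·5101597 + 268205 = 178824100, q_5 = 35·1015488 + 53387 = 35595467 → 178824100/35595467
APPEND 23: p_6 = 23·178824100 + 5101597 = 4118055897, q_6 = 23·35595467 + 1015488 = 819711229 → 4118055897/819711229
APPEND 33: p_7 = 33·4118055897 + 178824100 = 136074668701, q_7 = 33·819711229 + 35595467 = 27086066024 → 136074668701/27086066024
APPEND 40: p_8 = 40·136074668701 + 4118055897 = 5447104803937, q_8 = 40·27086066024 + 819711229 = 1084262352189 → 5447104803937/1084262352189
APPEND 49: p_9 = 49·5447104803937 + 136074668701 = 267044210061614, q_9 = 49·1084262352189 + 27086066024 = 53155941323285 → 267044210061614/53155941323285
APPEND 9: p_10 = 9·267044210061614 + 5447104803937 = 2408844995358463, q_10 = 9·53155941323285 + 1084262352189 = 479487734261754 → 2408844995358463/479487734261754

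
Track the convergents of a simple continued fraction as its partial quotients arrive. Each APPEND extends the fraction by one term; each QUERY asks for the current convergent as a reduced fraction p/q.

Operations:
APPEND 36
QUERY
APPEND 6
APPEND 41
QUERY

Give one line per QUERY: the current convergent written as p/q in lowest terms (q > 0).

36/1
8933/247

APPEND 36: p_0 = 36·1 + 0 = 36, q_0 = 36·0 + 1 = 1 → 36/1
APPEND 6: p_1 = 6·36 + 1 = 217, q_1 = 6·1 + 0 = 6 → 217/6
APPEND 41: p_2 = 41·217 + 36 = 8933, q_2 = 41·6 + 1 = 247 → 8933/247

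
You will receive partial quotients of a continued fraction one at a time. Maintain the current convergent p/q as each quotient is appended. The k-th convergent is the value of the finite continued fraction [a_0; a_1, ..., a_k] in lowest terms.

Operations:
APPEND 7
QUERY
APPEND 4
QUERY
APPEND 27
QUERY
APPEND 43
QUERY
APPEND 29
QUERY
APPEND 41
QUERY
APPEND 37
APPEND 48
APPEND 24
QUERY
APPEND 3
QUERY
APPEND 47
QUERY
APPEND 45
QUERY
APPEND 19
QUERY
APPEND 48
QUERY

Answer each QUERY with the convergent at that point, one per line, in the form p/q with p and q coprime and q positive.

7/1
29/4
790/109
33999/4691
986761/136148
40491200/5586759
1729504607433/238627786559
5260514049227/725817565524
248973664921102/34352053366187
11209075435498817/1546568219043939
213221406939398625/29419148215201028
10245836608526632817/1413665682548693283

APPEND 7: p_0 = 7·1 + 0 = 7, q_0 = 7·0 + 1 = 1 → 7/1
APPEND 4: p_1 = 4·7 + 1 = 29, q_1 = 4·1 + 0 = 4 → 29/4
APPEND 27: p_2 = 27·29 + 7 = 790, q_2 = 27·4 + 1 = 109 → 790/109
APPEND 43: p_3 = 43·790 + 29 = 33999, q_3 = 43·109 + 4 = 4691 → 33999/4691
APPEND 29: p_4 = 29·33999 + 790 = 986761, q_4 = 29·4691 + 109 = 136148 → 986761/136148
APPEND 41: p_5 = 41·986761 + 33999 = 40491200, q_5 = 41·136148 + 4691 = 5586759 → 40491200/5586759
APPEND 37: p_6 = 37·40491200 + 986761 = 1499161161, q_6 = 37·5586759 + 136148 = 206846231 → 1499161161/206846231
APPEND 48: p_7 = 48·1499161161 + 40491200 = 72000226928, q_7 = 48·206846231 + 5586759 = 9934205847 → 72000226928/9934205847
APPEND 24: p_8 = 24·72000226928 + 1499161161 = 1729504607433, q_8 = 24·9934205847 + 206846231 = 238627786559 → 1729504607433/238627786559
APPEND 3: p_9 = 3·1729504607433 + 72000226928 = 5260514049227, q_9 = 3·238627786559 + 9934205847 = 725817565524 → 5260514049227/725817565524
APPEND 47: p_10 = 47·5260514049227 + 1729504607433 = 248973664921102, q_10 = 47·725817565524 + 238627786559 = 34352053366187 → 248973664921102/34352053366187
APPEND 45: p_11 = 45·248973664921102 + 5260514049227 = 11209075435498817, q_11 = 45·34352053366187 + 725817565524 = 1546568219043939 → 11209075435498817/1546568219043939
APPEND 19: p_12 = 19·11209075435498817 + 248973664921102 = 213221406939398625, q_12 = 19·1546568219043939 + 34352053366187 = 29419148215201028 → 213221406939398625/29419148215201028
APPEND 48: p_13 = 48·213221406939398625 + 11209075435498817 = 10245836608526632817, q_13 = 48·29419148215201028 + 1546568219043939 = 1413665682548693283 → 10245836608526632817/1413665682548693283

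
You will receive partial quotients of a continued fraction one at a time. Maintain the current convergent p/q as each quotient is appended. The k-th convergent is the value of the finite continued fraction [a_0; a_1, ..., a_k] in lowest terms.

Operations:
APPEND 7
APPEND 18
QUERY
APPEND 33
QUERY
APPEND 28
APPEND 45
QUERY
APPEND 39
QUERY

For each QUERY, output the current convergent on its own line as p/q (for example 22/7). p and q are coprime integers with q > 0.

127/18
4198/595
5299393/751105
206793998/29309773

APPEND 7: p_0 = 7·1 + 0 = 7, q_0 = 7·0 + 1 = 1 → 7/1
APPEND 18: p_1 = 18·7 + 1 = 127, q_1 = 18·1 + 0 = 18 → 127/18
APPEND 33: p_2 = 33·127 + 7 = 4198, q_2 = 33·18 + 1 = 595 → 4198/595
APPEND 28: p_3 = 28·4198 + 127 = 117671, q_3 = 28·595 + 18 = 16678 → 117671/16678
APPEND 45: p_4 = 45·117671 + 4198 = 5299393, q_4 = 45·16678 + 595 = 751105 → 5299393/751105
APPEND 39: p_5 = 39·5299393 + 117671 = 206793998, q_5 = 39·751105 + 16678 = 29309773 → 206793998/29309773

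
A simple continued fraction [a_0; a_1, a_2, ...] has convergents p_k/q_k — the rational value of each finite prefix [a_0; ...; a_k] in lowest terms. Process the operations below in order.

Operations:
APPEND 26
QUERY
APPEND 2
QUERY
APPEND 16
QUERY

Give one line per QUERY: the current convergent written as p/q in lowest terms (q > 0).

26/1
53/2
874/33

APPEND 26: p_0 = 26·1 + 0 = 26, q_0 = 26·0 + 1 = 1 → 26/1
APPEND 2: p_1 = 2·26 + 1 = 53, q_1 = 2·1 + 0 = 2 → 53/2
APPEND 16: p_2 = 16·53 + 26 = 874, q_2 = 16·2 + 1 = 33 → 874/33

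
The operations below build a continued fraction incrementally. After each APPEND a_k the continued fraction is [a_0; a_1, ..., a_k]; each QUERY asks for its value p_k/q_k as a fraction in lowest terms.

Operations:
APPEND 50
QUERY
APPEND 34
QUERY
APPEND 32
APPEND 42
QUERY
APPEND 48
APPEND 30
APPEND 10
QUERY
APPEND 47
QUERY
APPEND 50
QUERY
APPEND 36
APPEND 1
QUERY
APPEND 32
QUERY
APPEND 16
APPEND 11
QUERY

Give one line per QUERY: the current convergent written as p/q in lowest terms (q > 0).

APPEND 50: p_0 = 50·1 + 0 = 50, q_0 = 50·0 + 1 = 1 → 50/1
APPEND 34: p_1 = 34·50 + 1 = 1701, q_1 = 34·1 + 0 = 34 → 1701/34
APPEND 32: p_2 = 32·1701 + 50 = 54482, q_2 = 32·34 + 1 = 1089 → 54482/1089
APPEND 42: p_3 = 42·54482 + 1701 = 2289945, q_3 = 42·1089 + 34 = 45772 → 2289945/45772
APPEND 48: p_4 = 48·2289945 + 54482 = 109971842, q_4 = 48·45772 + 1089 = 2198145 → 109971842/2198145
APPEND 30: p_5 = 30·109971842 + 2289945 = 3301445205, q_5 = 30·2198145 + 45772 = 65990122 → 3301445205/65990122
APPEND 10: p_6 = 10·3301445205 + 109971842 = 33124423892, q_6 = 10·65990122 + 2198145 = 662099365 → 33124423892/662099365
APPEND 47: p_7 = 47·33124423892 + 3301445205 = 1560149368129, q_7 = 47·662099365 + 65990122 = 31184660277 → 1560149368129/31184660277
APPEND 50: p_8 = 50·1560149368129 + 33124423892 = 78040592830342, q_8 = 50·31184660277 + 662099365 = 1559895113215 → 78040592830342/1559895113215
APPEND 36: p_9 = 36·78040592830342 + 1560149368129 = 2811021491260441, q_9 = 36·1559895113215 + 31184660277 = 56187408736017 → 2811021491260441/56187408736017
APPEND 1: p_10 = 1·2811021491260441 + 78040592830342 = 2889062084090783, q_10 = 1·56187408736017 + 1559895113215 = 57747303849232 → 2889062084090783/57747303849232
APPEND 32: p_11 = 32·2889062084090783 + 2811021491260441 = 95261008182165497, q_11 = 32·57747303849232 + 56187408736017 = 1904101131911441 → 95261008182165497/1904101131911441
APPEND 16: p_12 = 16·95261008182165497 + 2889062084090783 = 1527065192998738735, q_12 = 16·1904101131911441 + 57747303849232 = 30523365414432288 → 1527065192998738735/30523365414432288
APPEND 11: p_13 = 11·1527065192998738735 + 95261008182165497 = 16892978131168291582, q_13 = 11·30523365414432288 + 1904101131911441 = 337661120690666609 → 16892978131168291582/337661120690666609

50/1
1701/34
2289945/45772
33124423892/662099365
1560149368129/31184660277
78040592830342/1559895113215
2889062084090783/57747303849232
95261008182165497/1904101131911441
16892978131168291582/337661120690666609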